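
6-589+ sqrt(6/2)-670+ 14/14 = -1252+ sqrt(3) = -1250.27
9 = 9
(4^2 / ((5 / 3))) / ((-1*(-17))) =48 / 85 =0.56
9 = 9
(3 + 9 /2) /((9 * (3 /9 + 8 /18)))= 15 /14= 1.07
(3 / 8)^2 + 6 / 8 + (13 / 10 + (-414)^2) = 54847421 / 320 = 171398.19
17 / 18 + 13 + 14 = 503 / 18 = 27.94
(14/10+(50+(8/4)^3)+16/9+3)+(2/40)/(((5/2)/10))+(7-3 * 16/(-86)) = 139196/1935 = 71.94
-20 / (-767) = 20 / 767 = 0.03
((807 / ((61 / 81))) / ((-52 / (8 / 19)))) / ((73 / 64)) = -8366976 / 1099891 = -7.61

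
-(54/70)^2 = -729/1225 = -0.60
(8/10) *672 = 537.60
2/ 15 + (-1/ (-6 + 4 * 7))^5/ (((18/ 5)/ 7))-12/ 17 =-4514584607/ 7885056960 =-0.57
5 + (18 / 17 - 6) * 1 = 1 / 17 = 0.06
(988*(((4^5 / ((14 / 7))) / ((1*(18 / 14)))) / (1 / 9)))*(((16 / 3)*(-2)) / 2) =-56655872 / 3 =-18885290.67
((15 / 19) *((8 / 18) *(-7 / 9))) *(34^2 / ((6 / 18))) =-161840 / 171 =-946.43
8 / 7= 1.14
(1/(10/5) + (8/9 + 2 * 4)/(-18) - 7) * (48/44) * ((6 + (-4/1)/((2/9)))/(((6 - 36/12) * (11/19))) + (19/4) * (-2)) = 37183/297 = 125.20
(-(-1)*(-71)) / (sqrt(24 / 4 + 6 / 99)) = -71*sqrt(66) / 20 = -28.84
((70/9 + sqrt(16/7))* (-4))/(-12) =4* sqrt(7)/21 + 70/27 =3.10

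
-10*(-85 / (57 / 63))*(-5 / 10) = -8925 / 19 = -469.74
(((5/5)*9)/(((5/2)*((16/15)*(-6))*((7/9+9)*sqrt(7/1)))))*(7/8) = -81*sqrt(7)/11264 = -0.02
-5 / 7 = -0.71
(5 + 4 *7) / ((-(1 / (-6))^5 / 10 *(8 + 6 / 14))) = 304450.17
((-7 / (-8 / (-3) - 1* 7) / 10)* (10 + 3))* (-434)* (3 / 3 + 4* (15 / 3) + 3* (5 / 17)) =-1695204 / 85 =-19943.58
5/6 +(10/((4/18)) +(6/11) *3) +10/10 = 3199/66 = 48.47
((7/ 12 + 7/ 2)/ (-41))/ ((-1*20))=49/ 9840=0.00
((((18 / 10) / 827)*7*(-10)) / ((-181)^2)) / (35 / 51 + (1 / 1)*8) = -0.00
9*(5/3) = 15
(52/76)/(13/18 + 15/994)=58149/62662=0.93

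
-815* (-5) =4075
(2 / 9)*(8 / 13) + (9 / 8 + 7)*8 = 7621 / 117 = 65.14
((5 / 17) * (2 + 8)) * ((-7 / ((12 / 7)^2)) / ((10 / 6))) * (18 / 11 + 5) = -125195 / 4488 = -27.90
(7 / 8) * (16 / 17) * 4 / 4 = 14 / 17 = 0.82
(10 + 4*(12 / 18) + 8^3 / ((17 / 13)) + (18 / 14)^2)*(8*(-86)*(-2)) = 558448.42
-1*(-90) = 90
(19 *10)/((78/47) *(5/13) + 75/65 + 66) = 116090/41421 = 2.80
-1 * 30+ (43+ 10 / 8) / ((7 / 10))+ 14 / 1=661 / 14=47.21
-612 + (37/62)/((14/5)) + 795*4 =2229209/868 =2568.21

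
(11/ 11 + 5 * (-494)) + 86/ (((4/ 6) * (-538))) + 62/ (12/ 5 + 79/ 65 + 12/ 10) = -413637023/ 168394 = -2456.36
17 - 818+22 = -779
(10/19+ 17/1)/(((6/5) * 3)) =185/38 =4.87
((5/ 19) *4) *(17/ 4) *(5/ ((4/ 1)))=425/ 76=5.59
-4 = -4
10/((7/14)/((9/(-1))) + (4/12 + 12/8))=45/8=5.62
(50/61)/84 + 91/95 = 235517/243390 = 0.97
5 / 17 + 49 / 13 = 898 / 221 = 4.06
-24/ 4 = -6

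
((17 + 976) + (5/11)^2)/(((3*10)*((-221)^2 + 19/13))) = 781157/1152437880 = 0.00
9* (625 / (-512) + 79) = 358407 / 512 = 700.01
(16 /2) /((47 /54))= 9.19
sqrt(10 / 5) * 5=5 * sqrt(2)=7.07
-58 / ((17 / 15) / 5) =-255.88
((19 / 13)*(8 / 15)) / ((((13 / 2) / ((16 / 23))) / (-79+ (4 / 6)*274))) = 8.65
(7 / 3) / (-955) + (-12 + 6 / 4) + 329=1824991 / 5730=318.50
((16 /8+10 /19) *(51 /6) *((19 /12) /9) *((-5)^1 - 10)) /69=-170 /207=-0.82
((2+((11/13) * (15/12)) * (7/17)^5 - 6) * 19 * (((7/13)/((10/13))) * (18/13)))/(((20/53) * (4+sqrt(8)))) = -18677402862111/191964666400+18677402862111 * sqrt(2)/383929332800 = -28.50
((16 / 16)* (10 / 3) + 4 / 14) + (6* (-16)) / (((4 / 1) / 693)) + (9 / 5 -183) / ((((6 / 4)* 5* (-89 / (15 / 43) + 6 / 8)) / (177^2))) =-21880368308 / 1602615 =-13652.92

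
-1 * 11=-11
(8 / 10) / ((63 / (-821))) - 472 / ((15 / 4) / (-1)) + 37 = 48019 / 315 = 152.44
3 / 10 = 0.30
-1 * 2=-2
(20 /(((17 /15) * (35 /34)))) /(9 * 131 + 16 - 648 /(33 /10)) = 264 /15379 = 0.02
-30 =-30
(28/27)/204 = 7/1377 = 0.01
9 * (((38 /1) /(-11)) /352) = -171 /1936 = -0.09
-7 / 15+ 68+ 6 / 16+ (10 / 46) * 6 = 69.21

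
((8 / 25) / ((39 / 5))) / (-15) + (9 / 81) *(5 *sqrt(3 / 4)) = -8 / 2925 + 5 *sqrt(3) / 18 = 0.48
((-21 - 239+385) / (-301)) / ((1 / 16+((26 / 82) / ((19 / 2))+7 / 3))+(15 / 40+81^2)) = -4674000 / 73875563867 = -0.00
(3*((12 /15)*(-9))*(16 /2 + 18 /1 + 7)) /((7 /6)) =-21384 /35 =-610.97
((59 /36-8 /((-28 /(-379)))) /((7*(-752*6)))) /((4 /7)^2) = 0.01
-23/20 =-1.15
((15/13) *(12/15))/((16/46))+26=745/26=28.65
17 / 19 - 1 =-2 / 19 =-0.11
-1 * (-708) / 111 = 236 / 37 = 6.38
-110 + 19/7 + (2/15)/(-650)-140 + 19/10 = -16747589/68250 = -245.39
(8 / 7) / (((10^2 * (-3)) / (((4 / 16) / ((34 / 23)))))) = -23 / 35700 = -0.00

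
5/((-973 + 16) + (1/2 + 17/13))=-26/4967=-0.01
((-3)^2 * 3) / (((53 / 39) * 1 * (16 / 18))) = 9477 / 424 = 22.35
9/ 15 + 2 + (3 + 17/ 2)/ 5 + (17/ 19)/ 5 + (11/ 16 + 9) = 4489/ 304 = 14.77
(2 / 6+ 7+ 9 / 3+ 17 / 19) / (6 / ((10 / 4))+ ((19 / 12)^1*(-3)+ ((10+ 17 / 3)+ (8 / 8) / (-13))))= 166400 / 196213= 0.85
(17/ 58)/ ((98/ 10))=0.03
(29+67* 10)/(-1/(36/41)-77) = -25164/2813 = -8.95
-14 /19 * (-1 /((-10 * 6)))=-7 /570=-0.01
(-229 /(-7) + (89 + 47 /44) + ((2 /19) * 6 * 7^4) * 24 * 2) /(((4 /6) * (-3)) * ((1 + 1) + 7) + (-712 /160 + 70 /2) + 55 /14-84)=-2133375655 /1975677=-1079.82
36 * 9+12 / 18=974 / 3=324.67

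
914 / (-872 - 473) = -914 / 1345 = -0.68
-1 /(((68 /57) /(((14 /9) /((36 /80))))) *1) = -1330 /459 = -2.90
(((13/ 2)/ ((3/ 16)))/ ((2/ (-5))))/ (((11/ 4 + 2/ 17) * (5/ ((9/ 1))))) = -272/ 5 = -54.40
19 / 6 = 3.17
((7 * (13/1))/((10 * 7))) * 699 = 9087/10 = 908.70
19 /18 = 1.06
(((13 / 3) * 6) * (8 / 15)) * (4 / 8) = 104 / 15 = 6.93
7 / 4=1.75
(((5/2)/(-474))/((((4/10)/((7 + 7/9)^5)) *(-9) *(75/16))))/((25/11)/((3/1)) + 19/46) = 1700868400000/223815845709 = 7.60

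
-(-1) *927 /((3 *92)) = 309 /92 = 3.36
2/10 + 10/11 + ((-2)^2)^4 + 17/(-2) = 27347/110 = 248.61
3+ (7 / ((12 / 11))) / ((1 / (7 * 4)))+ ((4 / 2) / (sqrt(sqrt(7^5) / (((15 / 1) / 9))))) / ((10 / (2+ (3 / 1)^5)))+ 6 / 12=188.72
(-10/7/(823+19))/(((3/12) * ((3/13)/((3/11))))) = -260/32417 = -0.01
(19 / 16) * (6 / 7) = 57 / 56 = 1.02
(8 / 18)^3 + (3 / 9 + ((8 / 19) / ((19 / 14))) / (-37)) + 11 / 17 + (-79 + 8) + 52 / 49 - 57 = -1021020966670 / 8111131749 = -125.88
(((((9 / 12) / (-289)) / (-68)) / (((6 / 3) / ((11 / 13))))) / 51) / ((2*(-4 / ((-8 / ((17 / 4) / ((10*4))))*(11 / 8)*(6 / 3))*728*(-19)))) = -605 / 1021252025248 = -0.00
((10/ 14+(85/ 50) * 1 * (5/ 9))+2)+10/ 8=1237/ 252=4.91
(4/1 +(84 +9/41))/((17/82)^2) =593188/289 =2052.55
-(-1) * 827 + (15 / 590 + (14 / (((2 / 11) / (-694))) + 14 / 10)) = -31039649 / 590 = -52609.57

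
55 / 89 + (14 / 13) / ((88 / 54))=32551 / 25454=1.28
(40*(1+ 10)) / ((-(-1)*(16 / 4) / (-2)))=-220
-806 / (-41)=806 / 41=19.66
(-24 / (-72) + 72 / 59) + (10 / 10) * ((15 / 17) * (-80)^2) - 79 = 16758964 / 3009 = 5569.61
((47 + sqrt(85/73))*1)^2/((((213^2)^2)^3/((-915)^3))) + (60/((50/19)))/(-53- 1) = -49776622925294899517941801679/117892001665172076227671945095- 2667026750*sqrt(6205)/23578400333034415245534389019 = -0.42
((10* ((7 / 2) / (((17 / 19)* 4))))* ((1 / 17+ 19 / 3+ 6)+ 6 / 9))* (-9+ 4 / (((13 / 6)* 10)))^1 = -8459199 / 7514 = -1125.79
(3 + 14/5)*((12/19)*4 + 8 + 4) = 8004/95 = 84.25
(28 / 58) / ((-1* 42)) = -1 / 87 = -0.01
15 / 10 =3 / 2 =1.50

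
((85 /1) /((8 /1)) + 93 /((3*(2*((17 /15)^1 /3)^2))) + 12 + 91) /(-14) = -513801 /32368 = -15.87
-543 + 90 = -453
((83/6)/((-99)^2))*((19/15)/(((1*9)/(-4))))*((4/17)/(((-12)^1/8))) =25232/202439655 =0.00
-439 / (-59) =439 / 59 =7.44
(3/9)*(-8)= -2.67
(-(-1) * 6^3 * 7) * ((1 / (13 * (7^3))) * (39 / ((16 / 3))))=243 / 98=2.48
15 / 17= 0.88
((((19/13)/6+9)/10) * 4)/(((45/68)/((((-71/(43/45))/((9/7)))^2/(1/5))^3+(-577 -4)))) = 481051190836169062810583456/18489986918325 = 26016848630618.03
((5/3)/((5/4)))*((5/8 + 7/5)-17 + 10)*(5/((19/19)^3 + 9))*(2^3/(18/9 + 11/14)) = -5572/585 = -9.52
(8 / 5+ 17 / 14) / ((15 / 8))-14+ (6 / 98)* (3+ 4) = -6337 / 525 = -12.07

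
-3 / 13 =-0.23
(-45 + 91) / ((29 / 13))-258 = -6884 / 29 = -237.38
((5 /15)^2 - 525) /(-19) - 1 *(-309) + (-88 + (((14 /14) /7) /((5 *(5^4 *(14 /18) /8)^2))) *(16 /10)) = 142408649669837 /572783203125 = 248.63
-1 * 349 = -349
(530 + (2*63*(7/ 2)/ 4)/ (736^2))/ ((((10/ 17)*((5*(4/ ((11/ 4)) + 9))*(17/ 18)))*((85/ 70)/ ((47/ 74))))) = 37404404845731/ 3918358016000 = 9.55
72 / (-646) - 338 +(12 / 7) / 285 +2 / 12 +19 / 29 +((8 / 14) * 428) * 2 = 298717787 / 1967070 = 151.86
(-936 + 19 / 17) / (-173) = 15893 / 2941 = 5.40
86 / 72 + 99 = 3607 / 36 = 100.19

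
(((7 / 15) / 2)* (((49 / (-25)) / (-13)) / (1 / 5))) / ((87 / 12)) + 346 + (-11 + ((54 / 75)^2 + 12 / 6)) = 238600469 / 706875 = 337.54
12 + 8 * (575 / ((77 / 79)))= 364324 / 77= 4731.48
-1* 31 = -31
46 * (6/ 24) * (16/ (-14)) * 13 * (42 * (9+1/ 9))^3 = -258498962176/ 27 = -9574035636.15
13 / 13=1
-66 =-66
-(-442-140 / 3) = 1466 / 3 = 488.67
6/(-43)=-6/43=-0.14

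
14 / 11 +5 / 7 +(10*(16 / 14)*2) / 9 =3137 / 693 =4.53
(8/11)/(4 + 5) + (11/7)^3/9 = 5795/11319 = 0.51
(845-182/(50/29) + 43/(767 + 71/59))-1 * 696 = 49285289/1133100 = 43.50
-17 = -17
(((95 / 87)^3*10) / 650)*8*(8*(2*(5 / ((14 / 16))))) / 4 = 219488000 / 59923773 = 3.66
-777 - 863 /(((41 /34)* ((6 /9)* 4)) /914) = -20177655 /82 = -246068.96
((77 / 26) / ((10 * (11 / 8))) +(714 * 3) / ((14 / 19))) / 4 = 188969 / 260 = 726.80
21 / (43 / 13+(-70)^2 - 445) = 273 / 57958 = 0.00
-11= -11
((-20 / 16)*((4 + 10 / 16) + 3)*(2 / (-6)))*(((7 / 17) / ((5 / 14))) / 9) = 0.41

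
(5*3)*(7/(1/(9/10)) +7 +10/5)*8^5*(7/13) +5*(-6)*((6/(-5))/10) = 263209194/65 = 4049372.22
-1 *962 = -962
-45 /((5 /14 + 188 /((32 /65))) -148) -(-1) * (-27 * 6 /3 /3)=-238626 /13117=-18.19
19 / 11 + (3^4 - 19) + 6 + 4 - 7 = 734 / 11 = 66.73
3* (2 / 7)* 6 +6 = 78 / 7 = 11.14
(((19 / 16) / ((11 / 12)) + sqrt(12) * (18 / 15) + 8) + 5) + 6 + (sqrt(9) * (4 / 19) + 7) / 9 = 25.30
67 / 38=1.76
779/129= 6.04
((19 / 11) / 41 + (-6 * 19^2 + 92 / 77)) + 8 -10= -621861 / 287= -2166.76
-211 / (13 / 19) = -4009 / 13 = -308.38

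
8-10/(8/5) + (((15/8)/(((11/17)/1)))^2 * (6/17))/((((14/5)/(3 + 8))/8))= 58453/616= 94.89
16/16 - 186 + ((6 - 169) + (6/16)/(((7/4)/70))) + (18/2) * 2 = -315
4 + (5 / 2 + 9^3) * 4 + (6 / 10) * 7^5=65071 / 5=13014.20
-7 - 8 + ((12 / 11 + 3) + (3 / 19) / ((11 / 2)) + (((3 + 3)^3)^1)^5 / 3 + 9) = 32756220591735 / 209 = 156728328190.12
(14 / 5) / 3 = 14 / 15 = 0.93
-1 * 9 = -9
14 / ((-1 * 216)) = -7 / 108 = -0.06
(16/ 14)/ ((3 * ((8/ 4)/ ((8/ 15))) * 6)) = 16/ 945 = 0.02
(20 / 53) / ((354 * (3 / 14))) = 140 / 28143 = 0.00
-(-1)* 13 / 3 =13 / 3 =4.33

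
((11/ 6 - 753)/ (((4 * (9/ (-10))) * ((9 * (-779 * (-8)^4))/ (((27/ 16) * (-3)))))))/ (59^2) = 22535/ 2132566867968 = 0.00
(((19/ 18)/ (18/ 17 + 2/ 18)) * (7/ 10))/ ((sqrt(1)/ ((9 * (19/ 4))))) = 386631/ 14320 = 27.00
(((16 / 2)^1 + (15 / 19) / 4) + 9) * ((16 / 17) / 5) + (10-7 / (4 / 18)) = -58989 / 3230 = -18.26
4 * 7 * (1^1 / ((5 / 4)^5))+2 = 34922 / 3125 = 11.18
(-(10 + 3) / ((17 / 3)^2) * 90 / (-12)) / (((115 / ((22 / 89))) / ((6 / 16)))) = 11583 / 4732664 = 0.00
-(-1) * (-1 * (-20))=20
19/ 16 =1.19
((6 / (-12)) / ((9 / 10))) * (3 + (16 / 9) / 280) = -947 / 567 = -1.67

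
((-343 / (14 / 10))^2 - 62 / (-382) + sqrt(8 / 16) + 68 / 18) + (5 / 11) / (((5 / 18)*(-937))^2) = sqrt(2) / 2 + 4982856992956616 / 83007579105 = 60029.65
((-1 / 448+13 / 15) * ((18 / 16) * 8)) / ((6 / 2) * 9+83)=0.07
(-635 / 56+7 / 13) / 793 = -7863 / 577304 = -0.01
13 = 13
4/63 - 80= -5036/63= -79.94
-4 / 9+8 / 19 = -4 / 171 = -0.02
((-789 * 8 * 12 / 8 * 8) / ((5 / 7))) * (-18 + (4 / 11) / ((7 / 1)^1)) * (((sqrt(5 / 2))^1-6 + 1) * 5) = -523391040 / 11 + 52339104 * sqrt(10) / 11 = -32534569.15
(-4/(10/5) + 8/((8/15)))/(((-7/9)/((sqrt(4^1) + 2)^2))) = -1872/7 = -267.43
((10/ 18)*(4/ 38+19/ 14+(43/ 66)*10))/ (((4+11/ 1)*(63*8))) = 70027/ 119451024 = 0.00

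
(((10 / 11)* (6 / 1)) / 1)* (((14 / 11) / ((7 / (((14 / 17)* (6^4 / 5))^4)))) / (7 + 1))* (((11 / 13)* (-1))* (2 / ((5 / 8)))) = -5202036393831825408 / 7464689375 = -696885849.16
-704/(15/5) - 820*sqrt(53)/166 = -704/3 - 410*sqrt(53)/83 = -270.63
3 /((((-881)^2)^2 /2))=6 /602425897921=0.00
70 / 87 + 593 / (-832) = 6649 / 72384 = 0.09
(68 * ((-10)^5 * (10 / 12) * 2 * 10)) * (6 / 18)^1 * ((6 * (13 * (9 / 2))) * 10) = -132600000000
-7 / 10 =-0.70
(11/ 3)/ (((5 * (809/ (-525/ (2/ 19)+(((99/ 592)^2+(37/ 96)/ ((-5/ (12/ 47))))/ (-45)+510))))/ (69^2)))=-96562335012498641/ 4997134752000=-19323.54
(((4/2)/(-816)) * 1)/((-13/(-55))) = -55/5304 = -0.01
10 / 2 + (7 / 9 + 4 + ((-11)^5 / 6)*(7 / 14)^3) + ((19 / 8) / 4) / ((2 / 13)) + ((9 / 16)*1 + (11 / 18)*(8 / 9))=-17317081 / 5184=-3340.49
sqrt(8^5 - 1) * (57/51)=202.31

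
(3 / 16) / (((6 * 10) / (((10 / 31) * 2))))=1 / 496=0.00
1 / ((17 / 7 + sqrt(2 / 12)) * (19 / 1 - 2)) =0.02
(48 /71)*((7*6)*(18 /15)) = 12096 /355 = 34.07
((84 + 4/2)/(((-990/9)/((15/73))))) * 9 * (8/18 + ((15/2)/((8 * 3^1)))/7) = -63597/89936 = -0.71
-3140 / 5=-628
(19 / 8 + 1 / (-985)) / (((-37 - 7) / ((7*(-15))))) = 392847 / 69344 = 5.67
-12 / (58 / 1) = -6 / 29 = -0.21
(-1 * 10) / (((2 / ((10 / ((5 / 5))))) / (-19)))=950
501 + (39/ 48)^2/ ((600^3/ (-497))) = 27703295916007/ 55296000000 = 501.00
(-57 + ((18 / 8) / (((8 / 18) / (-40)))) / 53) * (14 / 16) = -45129 / 848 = -53.22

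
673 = 673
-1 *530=-530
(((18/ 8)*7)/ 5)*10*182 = 5733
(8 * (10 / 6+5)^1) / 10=16 / 3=5.33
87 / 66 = 29 / 22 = 1.32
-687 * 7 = -4809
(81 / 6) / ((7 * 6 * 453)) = 0.00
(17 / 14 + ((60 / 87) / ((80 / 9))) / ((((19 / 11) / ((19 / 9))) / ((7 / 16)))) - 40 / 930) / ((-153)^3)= -1465327 / 4327461899712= -0.00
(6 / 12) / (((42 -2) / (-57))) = -57 / 80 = -0.71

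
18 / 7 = 2.57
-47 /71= -0.66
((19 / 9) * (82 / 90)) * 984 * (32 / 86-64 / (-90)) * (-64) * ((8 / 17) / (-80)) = 17137700864 / 22204125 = 771.83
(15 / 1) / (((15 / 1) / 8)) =8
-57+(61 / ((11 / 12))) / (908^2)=-129234549 / 2267276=-57.00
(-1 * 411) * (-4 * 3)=4932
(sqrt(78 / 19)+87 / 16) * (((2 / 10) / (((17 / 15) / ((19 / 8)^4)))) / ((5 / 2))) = 20577 * sqrt(1482) / 174080+34013781 / 2785280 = 16.76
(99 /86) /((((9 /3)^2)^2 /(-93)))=-341 /258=-1.32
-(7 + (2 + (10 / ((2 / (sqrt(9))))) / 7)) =-78 / 7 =-11.14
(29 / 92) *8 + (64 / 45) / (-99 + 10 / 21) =1789726 / 713805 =2.51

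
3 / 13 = 0.23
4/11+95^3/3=9431137/33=285792.03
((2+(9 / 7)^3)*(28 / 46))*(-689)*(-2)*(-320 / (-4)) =311979200 / 1127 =276822.72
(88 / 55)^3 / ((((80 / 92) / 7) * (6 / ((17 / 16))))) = 10948 / 1875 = 5.84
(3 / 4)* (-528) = -396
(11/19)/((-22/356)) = -178/19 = -9.37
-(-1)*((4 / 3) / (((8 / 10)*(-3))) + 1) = 4 / 9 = 0.44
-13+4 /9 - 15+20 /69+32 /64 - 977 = -415559 /414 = -1003.77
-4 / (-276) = 1 / 69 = 0.01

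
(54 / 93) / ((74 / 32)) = 288 / 1147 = 0.25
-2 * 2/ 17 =-4/ 17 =-0.24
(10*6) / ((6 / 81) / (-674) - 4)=-545940 / 36397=-15.00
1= 1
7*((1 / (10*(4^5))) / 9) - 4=-368633 / 92160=-4.00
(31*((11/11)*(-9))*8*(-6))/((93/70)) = 10080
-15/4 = -3.75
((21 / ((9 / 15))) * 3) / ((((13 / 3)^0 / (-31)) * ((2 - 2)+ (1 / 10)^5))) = -325500000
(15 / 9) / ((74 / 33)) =55 / 74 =0.74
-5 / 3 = -1.67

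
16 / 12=4 / 3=1.33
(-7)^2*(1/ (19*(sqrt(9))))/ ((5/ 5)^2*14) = 7/ 114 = 0.06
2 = 2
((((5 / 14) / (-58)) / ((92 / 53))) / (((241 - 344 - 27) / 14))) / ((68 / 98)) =2597 / 4717024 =0.00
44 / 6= 7.33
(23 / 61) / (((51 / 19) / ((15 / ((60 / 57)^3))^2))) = 61677149991 / 2654720000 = 23.23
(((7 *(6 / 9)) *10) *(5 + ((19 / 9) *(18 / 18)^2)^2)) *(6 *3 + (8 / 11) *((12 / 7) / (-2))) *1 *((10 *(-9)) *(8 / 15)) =-109323520 / 297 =-368092.66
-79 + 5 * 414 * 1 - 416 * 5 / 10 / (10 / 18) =8083 / 5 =1616.60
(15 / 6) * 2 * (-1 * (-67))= 335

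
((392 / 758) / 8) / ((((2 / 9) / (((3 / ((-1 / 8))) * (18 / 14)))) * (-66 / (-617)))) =-83.91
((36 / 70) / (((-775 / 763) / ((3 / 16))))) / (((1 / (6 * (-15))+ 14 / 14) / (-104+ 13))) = 2410317 / 275900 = 8.74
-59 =-59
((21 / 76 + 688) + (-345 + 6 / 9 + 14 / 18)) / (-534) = -235789 / 365256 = -0.65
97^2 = 9409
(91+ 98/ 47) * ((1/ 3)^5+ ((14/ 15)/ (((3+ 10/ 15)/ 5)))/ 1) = 14931875/ 125631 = 118.86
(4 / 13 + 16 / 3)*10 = 2200 / 39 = 56.41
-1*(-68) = 68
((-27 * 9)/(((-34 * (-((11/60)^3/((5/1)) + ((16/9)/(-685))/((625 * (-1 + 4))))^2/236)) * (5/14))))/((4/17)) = -10985377230072000000000/829394525521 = -13245056353.82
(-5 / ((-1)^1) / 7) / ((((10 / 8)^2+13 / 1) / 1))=80 / 1631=0.05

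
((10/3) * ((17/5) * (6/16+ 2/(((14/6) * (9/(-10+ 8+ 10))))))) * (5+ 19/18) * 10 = 1769615/2268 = 780.25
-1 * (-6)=6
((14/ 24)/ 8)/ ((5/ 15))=7/ 32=0.22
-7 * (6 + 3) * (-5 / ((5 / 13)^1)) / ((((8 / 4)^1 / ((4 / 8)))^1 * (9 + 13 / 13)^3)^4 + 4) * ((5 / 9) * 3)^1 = 105 / 19692307692308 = 0.00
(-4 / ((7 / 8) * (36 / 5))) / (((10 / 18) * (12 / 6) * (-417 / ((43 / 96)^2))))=0.00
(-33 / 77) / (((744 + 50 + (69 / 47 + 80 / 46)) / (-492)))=1595556 / 6032467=0.26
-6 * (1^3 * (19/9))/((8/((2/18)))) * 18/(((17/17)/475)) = -9025/6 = -1504.17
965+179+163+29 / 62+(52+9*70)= 123347 / 62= 1989.47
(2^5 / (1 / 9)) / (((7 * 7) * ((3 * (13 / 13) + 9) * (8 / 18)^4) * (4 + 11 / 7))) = 6561 / 2912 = 2.25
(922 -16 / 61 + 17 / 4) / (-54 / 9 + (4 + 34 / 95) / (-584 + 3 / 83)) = -1040357761255 / 6749452848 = -154.14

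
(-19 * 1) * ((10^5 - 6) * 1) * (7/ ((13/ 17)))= -226086434/ 13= -17391264.15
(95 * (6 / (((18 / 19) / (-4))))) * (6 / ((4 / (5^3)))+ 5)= -1389850 / 3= -463283.33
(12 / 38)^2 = 36 / 361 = 0.10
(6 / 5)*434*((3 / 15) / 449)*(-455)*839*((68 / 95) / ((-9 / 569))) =4007587.86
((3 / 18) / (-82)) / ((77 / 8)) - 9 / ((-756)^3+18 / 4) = -192017152 / 909386923137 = -0.00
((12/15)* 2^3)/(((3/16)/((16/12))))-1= 2003/45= 44.51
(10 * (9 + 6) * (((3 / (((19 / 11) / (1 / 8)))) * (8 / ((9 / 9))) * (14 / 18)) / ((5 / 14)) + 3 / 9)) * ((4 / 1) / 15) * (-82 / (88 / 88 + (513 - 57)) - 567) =-810780728 / 8683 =-93375.65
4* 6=24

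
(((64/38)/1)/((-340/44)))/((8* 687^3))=-44/523651965345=-0.00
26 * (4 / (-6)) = -52 / 3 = -17.33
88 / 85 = 1.04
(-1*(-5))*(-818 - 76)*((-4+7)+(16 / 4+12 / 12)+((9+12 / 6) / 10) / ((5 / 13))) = -48544.20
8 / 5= 1.60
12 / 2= 6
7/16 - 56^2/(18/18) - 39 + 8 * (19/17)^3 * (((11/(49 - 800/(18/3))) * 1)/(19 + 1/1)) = -28698449499/9039920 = -3174.64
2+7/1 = 9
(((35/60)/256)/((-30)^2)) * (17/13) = 119/35942400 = 0.00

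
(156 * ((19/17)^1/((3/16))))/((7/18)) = 284544/119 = 2391.13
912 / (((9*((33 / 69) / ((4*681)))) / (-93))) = -590432448 / 11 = -53675677.09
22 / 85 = 0.26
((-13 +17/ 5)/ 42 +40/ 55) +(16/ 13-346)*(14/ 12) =-2010669/ 5005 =-401.73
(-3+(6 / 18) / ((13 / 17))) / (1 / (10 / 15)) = -200 / 117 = -1.71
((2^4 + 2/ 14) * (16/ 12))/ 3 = 452/ 63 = 7.17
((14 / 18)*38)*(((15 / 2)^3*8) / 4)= 49875 / 2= 24937.50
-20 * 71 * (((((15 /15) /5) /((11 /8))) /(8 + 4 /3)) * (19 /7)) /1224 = -1349 /27489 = -0.05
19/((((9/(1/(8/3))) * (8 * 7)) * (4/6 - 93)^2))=57/34374592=0.00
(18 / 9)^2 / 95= 4 / 95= 0.04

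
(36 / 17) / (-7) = -36 / 119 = -0.30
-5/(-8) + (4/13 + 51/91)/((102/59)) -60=-2185831/37128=-58.87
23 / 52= 0.44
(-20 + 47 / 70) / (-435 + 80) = 1353 / 24850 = 0.05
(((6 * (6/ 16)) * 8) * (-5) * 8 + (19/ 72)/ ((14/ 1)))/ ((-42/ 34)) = 12337597/ 21168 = 582.84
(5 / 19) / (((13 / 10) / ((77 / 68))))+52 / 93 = 0.79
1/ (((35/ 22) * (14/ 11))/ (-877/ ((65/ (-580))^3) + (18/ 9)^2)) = 33127732836/ 107653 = 307726.98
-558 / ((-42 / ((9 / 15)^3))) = 2511 / 875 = 2.87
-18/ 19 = -0.95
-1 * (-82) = 82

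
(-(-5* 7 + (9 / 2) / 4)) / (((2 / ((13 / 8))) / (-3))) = -82.57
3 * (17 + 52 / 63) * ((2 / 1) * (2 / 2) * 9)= 6738 / 7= 962.57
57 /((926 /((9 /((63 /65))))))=0.57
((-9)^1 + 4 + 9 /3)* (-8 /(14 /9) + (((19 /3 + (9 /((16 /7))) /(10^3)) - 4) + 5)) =-737323 /168000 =-4.39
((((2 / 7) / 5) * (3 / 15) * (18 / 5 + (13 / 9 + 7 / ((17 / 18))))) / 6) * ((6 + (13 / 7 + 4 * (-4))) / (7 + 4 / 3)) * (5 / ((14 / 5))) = -181051 / 4373250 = -0.04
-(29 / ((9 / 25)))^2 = -525625 / 81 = -6489.20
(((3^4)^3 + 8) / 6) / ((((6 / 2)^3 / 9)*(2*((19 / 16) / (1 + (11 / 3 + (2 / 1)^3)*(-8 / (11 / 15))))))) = -51802292 / 33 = -1569766.42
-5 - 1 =-6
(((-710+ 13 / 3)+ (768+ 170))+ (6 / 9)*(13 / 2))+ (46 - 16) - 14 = 758 / 3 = 252.67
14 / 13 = 1.08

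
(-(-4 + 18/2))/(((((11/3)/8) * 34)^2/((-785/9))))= 62800/34969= 1.80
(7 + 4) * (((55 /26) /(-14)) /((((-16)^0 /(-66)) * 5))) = 3993 /182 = 21.94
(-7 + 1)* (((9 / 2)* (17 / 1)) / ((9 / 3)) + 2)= -165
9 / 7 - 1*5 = -26 / 7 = -3.71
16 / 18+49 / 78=355 / 234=1.52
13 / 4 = 3.25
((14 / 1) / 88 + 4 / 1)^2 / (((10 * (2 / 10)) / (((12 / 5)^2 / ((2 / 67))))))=20193867 / 12100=1668.91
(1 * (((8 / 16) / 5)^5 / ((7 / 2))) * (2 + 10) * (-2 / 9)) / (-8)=1 / 1050000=0.00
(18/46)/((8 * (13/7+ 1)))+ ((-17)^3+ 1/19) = -343512083/69920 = -4912.93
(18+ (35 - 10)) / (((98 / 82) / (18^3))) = 209832.98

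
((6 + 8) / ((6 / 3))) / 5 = 7 / 5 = 1.40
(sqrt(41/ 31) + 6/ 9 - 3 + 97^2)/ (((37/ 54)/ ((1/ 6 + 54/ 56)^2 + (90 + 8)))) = 1363133.87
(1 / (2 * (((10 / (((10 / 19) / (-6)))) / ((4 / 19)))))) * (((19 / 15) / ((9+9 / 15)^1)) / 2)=-1 / 16416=-0.00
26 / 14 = 1.86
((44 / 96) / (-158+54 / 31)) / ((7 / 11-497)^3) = 453871 / 18923144438016000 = 0.00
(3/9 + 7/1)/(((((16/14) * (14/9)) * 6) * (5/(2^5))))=22/5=4.40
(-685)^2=469225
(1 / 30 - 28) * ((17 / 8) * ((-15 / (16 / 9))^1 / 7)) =128367 / 1792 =71.63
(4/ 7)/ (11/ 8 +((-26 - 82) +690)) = 32/ 32669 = 0.00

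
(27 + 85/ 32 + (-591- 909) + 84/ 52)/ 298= -610991/ 123968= -4.93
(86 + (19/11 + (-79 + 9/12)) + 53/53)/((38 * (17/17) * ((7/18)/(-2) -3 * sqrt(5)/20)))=145215/202312 -112023 * sqrt(5)/202312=-0.52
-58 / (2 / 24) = -696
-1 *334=-334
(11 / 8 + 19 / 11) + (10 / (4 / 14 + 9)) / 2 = 4165 / 1144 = 3.64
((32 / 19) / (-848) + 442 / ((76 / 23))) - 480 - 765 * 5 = -8400875 / 2014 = -4171.24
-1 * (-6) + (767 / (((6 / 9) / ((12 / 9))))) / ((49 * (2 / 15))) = 11799 / 49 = 240.80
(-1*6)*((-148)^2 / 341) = -131424 / 341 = -385.41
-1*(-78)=78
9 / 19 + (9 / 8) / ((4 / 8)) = 207 / 76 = 2.72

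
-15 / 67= -0.22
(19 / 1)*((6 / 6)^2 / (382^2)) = 19 / 145924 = 0.00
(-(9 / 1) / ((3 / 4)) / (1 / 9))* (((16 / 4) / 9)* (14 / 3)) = -224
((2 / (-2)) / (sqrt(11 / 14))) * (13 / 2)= -13 * sqrt(154) / 22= -7.33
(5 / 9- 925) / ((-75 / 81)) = 4992 / 5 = 998.40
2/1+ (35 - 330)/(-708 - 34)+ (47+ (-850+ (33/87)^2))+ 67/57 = -28429903991/35569254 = -799.28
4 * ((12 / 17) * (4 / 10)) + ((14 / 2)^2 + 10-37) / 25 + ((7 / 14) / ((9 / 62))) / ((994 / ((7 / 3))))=3287411 / 1629450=2.02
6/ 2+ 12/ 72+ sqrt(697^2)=4201/ 6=700.17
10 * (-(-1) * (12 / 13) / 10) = 12 / 13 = 0.92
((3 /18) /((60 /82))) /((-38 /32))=-164 /855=-0.19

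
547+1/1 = 548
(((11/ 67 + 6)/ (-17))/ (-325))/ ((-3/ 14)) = -5782/ 1110525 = -0.01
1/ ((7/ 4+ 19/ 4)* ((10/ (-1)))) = -1/ 65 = -0.02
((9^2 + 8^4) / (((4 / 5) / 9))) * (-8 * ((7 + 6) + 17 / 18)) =-5242135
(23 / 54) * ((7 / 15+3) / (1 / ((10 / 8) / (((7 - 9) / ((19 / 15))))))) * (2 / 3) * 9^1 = -5681 / 810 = -7.01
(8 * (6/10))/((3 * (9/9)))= 8/5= 1.60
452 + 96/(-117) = 17596/39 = 451.18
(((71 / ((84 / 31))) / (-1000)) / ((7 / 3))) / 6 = -2201 / 1176000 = -0.00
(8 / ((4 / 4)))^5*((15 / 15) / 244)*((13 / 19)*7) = 745472 / 1159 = 643.20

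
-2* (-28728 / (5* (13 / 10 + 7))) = 114912 / 83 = 1384.48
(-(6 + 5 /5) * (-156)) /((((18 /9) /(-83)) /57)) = -2583126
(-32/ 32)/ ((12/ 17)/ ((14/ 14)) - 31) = 17/ 515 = 0.03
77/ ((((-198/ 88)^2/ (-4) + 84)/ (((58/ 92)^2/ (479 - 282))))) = 1036112/ 551807835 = 0.00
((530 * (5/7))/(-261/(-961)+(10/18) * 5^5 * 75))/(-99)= -1273325/43357707624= -0.00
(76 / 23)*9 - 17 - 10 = 63 / 23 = 2.74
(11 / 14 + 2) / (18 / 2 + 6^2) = 13 / 210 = 0.06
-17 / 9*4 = -68 / 9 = -7.56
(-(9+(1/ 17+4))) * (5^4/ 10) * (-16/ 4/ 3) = 18500/ 17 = 1088.24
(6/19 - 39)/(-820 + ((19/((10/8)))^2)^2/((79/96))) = -0.00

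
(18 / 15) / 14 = 3 / 35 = 0.09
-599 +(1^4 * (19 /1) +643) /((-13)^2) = -100569 /169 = -595.08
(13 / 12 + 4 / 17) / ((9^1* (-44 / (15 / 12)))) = -1345 / 323136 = -0.00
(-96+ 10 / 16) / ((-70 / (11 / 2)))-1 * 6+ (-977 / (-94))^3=18676310357 / 16611680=1124.29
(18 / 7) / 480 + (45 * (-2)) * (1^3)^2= -89.99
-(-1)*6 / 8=3 / 4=0.75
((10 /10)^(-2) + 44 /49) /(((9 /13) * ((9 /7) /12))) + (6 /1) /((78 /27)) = 22657 /819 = 27.66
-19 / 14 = -1.36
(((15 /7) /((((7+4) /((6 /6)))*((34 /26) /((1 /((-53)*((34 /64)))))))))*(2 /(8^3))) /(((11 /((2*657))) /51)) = -384345 /3052588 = -0.13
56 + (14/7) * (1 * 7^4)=4858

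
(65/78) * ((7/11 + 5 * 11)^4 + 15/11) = 233805379835/29282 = 7984611.02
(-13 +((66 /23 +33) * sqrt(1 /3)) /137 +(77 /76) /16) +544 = 275 * sqrt(3) /3151 +645773 /1216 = 531.21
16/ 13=1.23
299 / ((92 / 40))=130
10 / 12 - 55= -325 / 6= -54.17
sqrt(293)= 17.12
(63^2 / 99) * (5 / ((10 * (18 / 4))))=49 / 11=4.45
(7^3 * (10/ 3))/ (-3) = -381.11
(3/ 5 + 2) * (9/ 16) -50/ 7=-3181/ 560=-5.68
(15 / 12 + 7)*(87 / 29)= 99 / 4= 24.75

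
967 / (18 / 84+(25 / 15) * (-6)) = -13538 / 137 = -98.82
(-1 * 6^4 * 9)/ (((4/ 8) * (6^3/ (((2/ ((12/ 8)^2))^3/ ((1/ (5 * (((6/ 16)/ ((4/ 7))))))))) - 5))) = -1632960/ 6211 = -262.91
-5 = -5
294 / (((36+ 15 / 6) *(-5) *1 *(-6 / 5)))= 14 / 11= 1.27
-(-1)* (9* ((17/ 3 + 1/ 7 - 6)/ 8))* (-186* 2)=558/ 7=79.71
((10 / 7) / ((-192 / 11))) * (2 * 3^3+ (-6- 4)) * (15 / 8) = -3025 / 448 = -6.75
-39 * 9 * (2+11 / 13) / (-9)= 111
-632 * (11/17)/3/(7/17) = -6952/21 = -331.05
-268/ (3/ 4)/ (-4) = 89.33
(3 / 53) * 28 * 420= 35280 / 53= 665.66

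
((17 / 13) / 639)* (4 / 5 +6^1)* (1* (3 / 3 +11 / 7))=0.04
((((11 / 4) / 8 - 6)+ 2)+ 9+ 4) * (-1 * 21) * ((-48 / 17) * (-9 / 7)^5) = -158900859 / 81634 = -1946.50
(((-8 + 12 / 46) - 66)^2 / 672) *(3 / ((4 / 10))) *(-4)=-898880 / 3703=-242.74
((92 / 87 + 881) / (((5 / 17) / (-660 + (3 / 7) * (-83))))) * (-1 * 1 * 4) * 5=41720310.33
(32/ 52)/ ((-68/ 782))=-92/ 13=-7.08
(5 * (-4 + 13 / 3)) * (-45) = -75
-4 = -4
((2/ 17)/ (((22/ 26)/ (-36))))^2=876096/ 34969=25.05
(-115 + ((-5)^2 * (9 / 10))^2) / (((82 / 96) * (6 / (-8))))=-25040 / 41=-610.73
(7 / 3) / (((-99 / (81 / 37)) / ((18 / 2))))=-189 / 407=-0.46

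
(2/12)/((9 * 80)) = 0.00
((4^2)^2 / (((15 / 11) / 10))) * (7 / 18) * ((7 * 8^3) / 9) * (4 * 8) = 2260729856 / 243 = 9303415.05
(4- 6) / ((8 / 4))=-1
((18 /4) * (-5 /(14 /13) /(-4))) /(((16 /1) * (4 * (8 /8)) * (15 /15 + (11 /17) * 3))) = 1989 /71680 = 0.03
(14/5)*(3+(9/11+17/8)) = 3661/220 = 16.64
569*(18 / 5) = 10242 / 5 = 2048.40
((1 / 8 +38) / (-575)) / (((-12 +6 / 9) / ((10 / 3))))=61 / 3128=0.02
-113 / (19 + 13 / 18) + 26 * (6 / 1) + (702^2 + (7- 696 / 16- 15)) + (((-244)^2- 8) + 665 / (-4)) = 784215619 / 1420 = 552264.52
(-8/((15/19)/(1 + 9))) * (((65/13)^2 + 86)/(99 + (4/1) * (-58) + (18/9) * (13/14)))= 39368/459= 85.77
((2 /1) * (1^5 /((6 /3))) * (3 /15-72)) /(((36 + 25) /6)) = -2154 /305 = -7.06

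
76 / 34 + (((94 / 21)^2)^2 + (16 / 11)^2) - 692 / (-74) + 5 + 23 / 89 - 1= 552516738298135 / 1317356144181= 419.41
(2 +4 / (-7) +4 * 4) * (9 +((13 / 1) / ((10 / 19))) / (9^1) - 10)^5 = 5818728545977 / 20667150000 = 281.54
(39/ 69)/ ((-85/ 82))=-1066/ 1955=-0.55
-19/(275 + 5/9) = -171/2480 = -0.07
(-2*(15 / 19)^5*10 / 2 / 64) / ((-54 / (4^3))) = 140625 / 2476099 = 0.06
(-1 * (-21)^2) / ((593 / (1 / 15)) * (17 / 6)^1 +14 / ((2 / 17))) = -98 / 5627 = -0.02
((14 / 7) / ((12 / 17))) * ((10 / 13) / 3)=85 / 117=0.73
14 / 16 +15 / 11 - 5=-243 / 88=-2.76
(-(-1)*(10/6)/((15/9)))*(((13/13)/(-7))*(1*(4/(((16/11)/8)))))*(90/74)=-990/259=-3.82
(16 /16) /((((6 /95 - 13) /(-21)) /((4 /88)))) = 1995 /27038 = 0.07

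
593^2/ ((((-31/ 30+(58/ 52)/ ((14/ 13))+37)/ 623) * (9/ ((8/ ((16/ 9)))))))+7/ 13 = 598081211497/ 202033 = 2960314.46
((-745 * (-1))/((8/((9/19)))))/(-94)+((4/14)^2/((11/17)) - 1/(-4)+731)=5628883489/7701232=730.91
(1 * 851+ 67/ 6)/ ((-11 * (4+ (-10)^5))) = 5173/ 6599736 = 0.00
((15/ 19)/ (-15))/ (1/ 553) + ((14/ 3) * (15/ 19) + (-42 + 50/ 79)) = -100249/ 1501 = -66.79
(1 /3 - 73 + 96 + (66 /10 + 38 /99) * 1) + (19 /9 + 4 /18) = 16162 /495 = 32.65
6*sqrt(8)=12*sqrt(2)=16.97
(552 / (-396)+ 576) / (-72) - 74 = -97393 / 1188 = -81.98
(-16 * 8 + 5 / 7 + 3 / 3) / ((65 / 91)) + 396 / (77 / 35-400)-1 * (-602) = 468746 / 1105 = 424.20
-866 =-866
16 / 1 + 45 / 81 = 149 / 9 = 16.56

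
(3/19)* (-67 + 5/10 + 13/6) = -193/19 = -10.16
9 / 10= 0.90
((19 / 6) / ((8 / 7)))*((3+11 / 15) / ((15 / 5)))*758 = 352849 / 135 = 2613.70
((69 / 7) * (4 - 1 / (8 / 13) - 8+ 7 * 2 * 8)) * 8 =58719 / 7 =8388.43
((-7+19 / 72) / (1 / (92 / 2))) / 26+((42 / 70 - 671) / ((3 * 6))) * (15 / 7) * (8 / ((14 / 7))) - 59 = -390.16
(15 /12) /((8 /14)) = 35 /16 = 2.19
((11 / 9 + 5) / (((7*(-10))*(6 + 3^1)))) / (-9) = 4 / 3645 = 0.00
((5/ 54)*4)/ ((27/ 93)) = 310/ 243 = 1.28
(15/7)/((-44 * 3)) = -5/308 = -0.02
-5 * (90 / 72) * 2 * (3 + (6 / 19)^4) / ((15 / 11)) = -7191415 / 260642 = -27.59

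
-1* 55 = -55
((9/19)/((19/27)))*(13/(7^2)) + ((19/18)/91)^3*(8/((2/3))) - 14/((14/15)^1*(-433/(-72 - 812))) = -1742893468259975/57247370649378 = -30.44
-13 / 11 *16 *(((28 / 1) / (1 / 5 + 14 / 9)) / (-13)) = 20160 / 869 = 23.20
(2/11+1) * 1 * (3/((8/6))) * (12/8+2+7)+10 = 3337/88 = 37.92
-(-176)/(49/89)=15664/49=319.67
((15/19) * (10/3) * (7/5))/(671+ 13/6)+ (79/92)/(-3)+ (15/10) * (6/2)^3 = 121694897/3025788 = 40.22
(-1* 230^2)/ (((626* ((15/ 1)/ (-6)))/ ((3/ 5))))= 6348/ 313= 20.28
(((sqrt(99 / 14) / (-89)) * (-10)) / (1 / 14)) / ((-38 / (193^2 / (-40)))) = 111747 * sqrt(154) / 13528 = 102.51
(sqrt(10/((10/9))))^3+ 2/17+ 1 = 478/17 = 28.12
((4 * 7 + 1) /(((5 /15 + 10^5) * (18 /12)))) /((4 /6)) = 87 /300001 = 0.00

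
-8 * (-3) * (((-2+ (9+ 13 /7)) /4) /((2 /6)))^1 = 1116 /7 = 159.43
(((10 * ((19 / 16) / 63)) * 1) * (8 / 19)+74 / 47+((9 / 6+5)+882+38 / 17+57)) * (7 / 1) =95578801 / 14382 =6645.72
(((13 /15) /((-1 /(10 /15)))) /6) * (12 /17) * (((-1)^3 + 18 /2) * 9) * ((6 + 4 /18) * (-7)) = 163072 /765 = 213.17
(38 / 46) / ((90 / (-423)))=-893 / 230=-3.88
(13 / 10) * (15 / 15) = 13 / 10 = 1.30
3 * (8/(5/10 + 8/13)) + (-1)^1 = 595/29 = 20.52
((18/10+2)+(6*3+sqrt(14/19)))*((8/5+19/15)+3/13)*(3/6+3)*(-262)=-60371612/975 -553868*sqrt(266)/3705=-64357.74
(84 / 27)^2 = 784 / 81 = 9.68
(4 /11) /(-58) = -2 /319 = -0.01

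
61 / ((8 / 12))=183 / 2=91.50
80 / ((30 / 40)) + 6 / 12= 643 / 6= 107.17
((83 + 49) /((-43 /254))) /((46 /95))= -1592580 /989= -1610.29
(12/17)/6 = 2/17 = 0.12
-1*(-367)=367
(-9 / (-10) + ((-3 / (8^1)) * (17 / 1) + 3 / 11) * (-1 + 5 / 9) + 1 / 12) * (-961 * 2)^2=750822573 / 55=13651319.51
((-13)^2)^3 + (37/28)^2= 3784219625/784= 4826810.75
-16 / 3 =-5.33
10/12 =5/6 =0.83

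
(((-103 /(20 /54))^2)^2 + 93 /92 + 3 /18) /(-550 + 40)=-11728265.25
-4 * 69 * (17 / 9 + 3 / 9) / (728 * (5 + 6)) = -230 / 3003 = -0.08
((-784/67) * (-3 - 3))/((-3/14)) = -21952/67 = -327.64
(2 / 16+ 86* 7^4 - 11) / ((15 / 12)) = 1651801 / 10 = 165180.10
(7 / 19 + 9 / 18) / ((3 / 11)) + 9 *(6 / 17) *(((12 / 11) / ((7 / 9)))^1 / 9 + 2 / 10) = 1073069 / 248710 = 4.31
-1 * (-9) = 9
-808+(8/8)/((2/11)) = -802.50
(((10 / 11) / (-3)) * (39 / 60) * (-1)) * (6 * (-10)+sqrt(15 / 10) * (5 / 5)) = -11.58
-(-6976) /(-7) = -6976 /7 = -996.57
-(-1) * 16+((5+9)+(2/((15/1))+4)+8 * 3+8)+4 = 1052/15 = 70.13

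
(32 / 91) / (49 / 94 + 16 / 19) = 57152 / 221585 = 0.26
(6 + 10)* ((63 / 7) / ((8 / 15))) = 270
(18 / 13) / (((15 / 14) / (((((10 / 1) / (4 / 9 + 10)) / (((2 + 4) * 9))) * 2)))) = 0.05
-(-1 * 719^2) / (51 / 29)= 14991869 / 51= 293958.22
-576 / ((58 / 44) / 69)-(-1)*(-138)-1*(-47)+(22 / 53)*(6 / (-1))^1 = -46485199 / 1537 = -30244.11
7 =7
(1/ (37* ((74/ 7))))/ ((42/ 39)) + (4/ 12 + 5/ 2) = 46585/ 16428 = 2.84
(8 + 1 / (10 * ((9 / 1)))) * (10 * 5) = 3605 / 9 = 400.56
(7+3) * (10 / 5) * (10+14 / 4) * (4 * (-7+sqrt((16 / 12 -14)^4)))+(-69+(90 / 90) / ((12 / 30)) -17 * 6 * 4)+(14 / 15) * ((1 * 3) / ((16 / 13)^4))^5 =499434654627283370635555315687 / 3022314549036572936765440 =165249.07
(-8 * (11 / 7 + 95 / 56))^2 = 33489 / 49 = 683.45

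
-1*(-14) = 14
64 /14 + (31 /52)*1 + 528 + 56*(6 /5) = 1092669 /1820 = 600.37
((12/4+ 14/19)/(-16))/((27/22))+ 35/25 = 24823/20520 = 1.21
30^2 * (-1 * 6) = -5400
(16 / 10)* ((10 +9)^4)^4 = 2307531308540969341448 / 5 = 461506261708193868289.60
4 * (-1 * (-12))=48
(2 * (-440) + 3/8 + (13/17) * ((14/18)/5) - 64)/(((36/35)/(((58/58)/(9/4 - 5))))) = 40419799/121176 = 333.56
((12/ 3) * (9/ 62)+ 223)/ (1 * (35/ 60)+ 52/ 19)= 1580268/ 23467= 67.34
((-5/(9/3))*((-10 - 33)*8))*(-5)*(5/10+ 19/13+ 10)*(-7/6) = 4680550/117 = 40004.70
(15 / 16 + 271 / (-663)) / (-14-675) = -5609 / 7308912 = -0.00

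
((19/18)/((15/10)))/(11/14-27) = -266/9909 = -0.03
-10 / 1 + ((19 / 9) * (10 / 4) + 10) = 5.28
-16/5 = -3.20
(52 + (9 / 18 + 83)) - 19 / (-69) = 135.78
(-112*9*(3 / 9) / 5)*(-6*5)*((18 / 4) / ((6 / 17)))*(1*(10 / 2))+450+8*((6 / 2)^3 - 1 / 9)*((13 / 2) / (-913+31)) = 511875638 / 3969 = 128968.41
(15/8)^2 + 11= 929/64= 14.52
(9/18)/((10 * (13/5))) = 1/52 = 0.02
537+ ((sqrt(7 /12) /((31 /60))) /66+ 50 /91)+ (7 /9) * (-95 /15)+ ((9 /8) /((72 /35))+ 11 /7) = 5 * sqrt(21) /1023+ 84087083 /157248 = 534.76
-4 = -4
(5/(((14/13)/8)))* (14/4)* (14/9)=1820/9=202.22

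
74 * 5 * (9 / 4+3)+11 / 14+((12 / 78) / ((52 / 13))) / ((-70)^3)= 17330221999 / 8918000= 1943.29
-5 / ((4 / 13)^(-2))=-80 / 169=-0.47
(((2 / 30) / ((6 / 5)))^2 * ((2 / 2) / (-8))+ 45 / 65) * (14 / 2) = 4.84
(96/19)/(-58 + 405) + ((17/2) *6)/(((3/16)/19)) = 34072720/6593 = 5168.01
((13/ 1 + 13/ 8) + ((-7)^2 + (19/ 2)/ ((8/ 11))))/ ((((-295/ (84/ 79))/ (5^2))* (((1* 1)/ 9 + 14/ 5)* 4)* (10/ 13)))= -15073695/ 19538912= -0.77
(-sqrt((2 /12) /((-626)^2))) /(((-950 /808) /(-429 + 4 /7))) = -302899 * sqrt(6) /3122175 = -0.24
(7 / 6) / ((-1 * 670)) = -7 / 4020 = -0.00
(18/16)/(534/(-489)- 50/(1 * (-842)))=-205869/188968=-1.09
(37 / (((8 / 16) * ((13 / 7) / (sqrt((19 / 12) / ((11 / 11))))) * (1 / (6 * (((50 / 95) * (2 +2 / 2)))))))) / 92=5.16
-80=-80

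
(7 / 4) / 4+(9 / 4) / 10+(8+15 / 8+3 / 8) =10.91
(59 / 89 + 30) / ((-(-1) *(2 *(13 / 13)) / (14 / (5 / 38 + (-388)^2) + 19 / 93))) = 296757843131 / 94700087058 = 3.13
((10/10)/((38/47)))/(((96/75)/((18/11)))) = 10575/6688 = 1.58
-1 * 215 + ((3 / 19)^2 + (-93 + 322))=5063 / 361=14.02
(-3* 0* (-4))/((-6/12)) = 0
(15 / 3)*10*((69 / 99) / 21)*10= 11500 / 693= 16.59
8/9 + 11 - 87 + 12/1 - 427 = -4411/9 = -490.11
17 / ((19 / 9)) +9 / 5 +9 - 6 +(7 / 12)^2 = 180479 / 13680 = 13.19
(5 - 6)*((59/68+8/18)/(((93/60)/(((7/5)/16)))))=-5621/75888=-0.07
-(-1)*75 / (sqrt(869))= 75*sqrt(869) / 869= 2.54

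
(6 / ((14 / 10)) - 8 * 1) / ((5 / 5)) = -3.71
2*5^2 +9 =59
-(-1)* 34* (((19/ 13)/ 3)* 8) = 5168/ 39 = 132.51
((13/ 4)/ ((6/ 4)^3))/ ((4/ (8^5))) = 212992/ 27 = 7888.59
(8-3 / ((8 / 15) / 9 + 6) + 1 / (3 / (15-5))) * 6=26597 / 409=65.03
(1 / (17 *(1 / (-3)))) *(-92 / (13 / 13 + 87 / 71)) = 9798 / 1343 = 7.30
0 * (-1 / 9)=0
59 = 59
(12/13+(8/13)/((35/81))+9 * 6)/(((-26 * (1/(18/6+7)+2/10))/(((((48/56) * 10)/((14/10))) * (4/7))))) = -10255200/405769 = -25.27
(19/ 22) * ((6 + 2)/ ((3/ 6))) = 152/ 11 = 13.82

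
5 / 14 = 0.36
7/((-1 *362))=-7/362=-0.02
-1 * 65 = -65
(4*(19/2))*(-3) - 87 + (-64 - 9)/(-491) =-98618/491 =-200.85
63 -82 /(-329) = 20809 /329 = 63.25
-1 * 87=-87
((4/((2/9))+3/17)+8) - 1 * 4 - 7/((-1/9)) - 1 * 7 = 1329/17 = 78.18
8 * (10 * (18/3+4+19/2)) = 1560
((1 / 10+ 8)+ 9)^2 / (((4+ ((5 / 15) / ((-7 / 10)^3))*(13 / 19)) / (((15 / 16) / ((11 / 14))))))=12005506611 / 114759040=104.61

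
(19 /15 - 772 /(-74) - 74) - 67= -71762 /555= -129.30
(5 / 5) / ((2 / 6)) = 3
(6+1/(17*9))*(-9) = -919/17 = -54.06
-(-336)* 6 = 2016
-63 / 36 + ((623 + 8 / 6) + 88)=8527 / 12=710.58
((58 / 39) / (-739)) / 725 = -2 / 720525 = -0.00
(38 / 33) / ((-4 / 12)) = -38 / 11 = -3.45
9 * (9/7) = 81/7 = 11.57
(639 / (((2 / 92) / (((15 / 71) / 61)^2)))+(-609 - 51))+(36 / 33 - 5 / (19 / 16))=-36595290722 / 55215919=-662.77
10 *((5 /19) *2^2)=200 /19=10.53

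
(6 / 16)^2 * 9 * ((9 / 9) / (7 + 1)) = 81 / 512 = 0.16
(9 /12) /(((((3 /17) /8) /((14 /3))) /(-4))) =-634.67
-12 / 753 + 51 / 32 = 12673 / 8032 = 1.58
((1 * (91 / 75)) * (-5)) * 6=-182 / 5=-36.40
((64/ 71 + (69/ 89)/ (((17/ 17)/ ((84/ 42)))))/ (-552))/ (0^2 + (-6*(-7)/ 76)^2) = -2796667/ 192280851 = -0.01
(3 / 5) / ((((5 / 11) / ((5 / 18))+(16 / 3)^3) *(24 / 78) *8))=11583 / 7286720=0.00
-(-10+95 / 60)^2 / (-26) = 10201 / 3744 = 2.72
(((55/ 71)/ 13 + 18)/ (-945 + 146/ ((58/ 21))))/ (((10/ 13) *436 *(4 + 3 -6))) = -483401/ 8008936320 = -0.00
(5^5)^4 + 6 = 95367431640631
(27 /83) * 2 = 54 /83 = 0.65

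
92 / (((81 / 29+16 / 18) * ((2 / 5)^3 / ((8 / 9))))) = 333500 / 961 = 347.03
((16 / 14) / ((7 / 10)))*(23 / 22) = 920 / 539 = 1.71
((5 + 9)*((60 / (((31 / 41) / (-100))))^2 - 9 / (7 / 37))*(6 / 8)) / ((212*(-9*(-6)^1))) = 47067964443 / 814928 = 57757.21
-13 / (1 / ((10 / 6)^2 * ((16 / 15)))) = -1040 / 27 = -38.52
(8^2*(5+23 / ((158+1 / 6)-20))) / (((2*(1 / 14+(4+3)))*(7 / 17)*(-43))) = -4659904 / 3529053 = -1.32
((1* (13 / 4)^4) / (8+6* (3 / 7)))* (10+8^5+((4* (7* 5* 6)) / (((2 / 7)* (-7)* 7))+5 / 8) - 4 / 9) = 470969833243 / 1363968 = 345293.90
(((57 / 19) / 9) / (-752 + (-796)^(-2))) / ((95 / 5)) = -633616 / 27159316167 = -0.00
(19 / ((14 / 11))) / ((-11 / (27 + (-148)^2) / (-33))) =1964391 / 2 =982195.50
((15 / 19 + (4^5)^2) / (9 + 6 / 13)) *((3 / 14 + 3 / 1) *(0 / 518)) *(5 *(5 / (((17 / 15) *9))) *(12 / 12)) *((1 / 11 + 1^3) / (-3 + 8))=0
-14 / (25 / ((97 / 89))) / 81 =-0.01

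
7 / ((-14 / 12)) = -6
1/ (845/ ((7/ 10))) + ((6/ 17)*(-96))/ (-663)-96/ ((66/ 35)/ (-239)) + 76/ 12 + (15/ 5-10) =980482376059/ 80587650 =12166.66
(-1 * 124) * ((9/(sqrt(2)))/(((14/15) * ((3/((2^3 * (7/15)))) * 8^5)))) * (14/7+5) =-651 * sqrt(2)/4096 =-0.22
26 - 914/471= 24.06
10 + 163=173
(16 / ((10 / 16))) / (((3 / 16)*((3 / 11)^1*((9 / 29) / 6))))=9678.70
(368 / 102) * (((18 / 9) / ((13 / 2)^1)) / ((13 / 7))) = 5152 / 8619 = 0.60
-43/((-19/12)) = 27.16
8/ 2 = 4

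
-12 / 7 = -1.71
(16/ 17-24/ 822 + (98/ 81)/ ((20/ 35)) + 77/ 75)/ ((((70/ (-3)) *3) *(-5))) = 38257357/ 3301357500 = 0.01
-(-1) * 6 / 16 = 0.38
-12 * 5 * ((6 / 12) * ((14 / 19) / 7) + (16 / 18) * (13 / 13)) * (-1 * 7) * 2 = 45080 / 57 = 790.88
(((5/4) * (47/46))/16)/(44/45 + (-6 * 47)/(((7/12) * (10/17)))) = -74025/761224192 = -0.00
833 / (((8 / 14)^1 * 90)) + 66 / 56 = 43787 / 2520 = 17.38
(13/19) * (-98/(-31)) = 1274/589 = 2.16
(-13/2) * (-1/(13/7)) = 7/2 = 3.50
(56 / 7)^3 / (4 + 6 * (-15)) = -256 / 43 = -5.95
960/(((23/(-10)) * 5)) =-1920/23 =-83.48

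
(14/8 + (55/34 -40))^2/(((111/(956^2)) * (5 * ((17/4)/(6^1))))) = 2835523454408/908905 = 3119713.78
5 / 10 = 1 / 2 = 0.50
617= 617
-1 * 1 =-1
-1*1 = -1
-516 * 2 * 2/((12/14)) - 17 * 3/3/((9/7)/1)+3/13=-283256/117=-2420.99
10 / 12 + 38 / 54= 83 / 54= 1.54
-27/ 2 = -13.50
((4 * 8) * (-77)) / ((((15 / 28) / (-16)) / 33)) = 12142592 / 5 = 2428518.40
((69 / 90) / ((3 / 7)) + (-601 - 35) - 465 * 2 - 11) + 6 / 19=-2693071 / 1710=-1574.90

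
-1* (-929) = 929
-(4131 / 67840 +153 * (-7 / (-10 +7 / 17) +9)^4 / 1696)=-38725484386798611 / 47889053866240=-808.65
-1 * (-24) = 24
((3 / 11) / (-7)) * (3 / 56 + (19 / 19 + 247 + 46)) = -4491 / 392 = -11.46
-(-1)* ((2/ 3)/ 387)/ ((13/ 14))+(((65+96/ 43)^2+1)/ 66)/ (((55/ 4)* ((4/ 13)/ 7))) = 8900750215/ 78528879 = 113.34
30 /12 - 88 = -171 /2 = -85.50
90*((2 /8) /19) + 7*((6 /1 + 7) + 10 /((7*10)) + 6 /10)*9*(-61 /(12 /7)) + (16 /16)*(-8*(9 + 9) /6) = -11715729 /380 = -30830.87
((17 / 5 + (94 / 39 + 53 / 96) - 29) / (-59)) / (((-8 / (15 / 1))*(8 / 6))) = -423777 / 785408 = -0.54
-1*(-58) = 58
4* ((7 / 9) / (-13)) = -28 / 117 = -0.24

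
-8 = -8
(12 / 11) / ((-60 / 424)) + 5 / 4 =-1421 / 220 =-6.46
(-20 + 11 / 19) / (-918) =41 / 1938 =0.02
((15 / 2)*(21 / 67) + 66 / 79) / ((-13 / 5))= -168645 / 137618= -1.23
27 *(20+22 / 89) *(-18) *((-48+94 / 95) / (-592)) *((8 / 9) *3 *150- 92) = -75290556726 / 312835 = -240671.78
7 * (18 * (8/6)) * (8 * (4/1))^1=5376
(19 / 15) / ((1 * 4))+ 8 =499 / 60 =8.32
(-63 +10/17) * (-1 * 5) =5305/17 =312.06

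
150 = 150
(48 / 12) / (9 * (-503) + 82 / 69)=-276 / 312281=-0.00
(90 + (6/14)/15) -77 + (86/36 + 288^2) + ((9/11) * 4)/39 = 7473821479/90090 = 82959.50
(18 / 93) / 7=6 / 217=0.03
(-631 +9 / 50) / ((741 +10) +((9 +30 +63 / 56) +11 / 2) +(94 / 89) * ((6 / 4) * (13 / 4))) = -11228596 / 14271575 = -0.79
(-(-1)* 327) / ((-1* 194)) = -327 / 194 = -1.69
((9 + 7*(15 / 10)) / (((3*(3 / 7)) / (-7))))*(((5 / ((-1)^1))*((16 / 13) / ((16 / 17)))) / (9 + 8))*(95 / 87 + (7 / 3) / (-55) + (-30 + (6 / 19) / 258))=-1848485653 / 1563738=-1182.09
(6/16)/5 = 3/40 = 0.08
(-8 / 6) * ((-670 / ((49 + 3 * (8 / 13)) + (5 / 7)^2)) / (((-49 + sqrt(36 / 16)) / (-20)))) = 6828640 / 932349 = 7.32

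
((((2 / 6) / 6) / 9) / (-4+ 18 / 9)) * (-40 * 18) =20 / 9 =2.22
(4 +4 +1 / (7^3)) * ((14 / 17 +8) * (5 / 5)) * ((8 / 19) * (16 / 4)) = 13176000 / 110789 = 118.93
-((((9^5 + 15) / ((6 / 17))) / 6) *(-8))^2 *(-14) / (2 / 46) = 144283579191808 / 9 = 16031508799089.78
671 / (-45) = -671 / 45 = -14.91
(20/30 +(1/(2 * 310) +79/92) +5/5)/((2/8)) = 108104/10695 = 10.11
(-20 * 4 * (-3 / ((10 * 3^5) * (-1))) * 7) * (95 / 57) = -280 / 243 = -1.15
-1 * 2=-2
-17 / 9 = -1.89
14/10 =7/5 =1.40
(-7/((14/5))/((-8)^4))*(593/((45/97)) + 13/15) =-7195/9216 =-0.78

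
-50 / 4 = -25 / 2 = -12.50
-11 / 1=-11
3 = 3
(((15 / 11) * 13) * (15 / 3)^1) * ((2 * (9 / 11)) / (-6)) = -2925 / 121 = -24.17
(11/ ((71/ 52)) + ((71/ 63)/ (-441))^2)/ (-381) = -441524348819/ 20880534052539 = -0.02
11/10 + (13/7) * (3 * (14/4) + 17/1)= 1826/35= 52.17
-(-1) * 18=18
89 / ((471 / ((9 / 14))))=267 / 2198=0.12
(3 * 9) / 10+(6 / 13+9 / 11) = 5691 / 1430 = 3.98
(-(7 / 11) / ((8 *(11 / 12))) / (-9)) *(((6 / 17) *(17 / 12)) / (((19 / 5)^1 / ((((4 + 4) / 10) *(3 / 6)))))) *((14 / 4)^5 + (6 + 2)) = 119441 / 441408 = 0.27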